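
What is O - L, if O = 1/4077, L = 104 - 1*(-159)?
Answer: -1072250/4077 ≈ -263.00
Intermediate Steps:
L = 263 (L = 104 + 159 = 263)
O = 1/4077 ≈ 0.00024528
O - L = 1/4077 - 1*263 = 1/4077 - 263 = -1072250/4077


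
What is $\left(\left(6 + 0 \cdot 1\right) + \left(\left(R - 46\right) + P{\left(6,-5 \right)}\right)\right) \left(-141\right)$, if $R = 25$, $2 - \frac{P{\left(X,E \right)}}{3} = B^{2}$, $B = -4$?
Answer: $8037$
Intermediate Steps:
$P{\left(X,E \right)} = -42$ ($P{\left(X,E \right)} = 6 - 3 \left(-4\right)^{2} = 6 - 48 = -42$)
$\left(\left(6 + 0 \cdot 1\right) + \left(\left(R - 46\right) + P{\left(6,-5 \right)}\right)\right) \left(-141\right) = \left(\left(6 + 0 \cdot 1\right) + \left(\left(25 - 46\right) - 42\right)\right) \left(-141\right) = \left(\left(6 + 0\right) - 63\right) \left(-141\right) = \left(6 - 63\right) \left(-141\right) = \left(-57\right) \left(-141\right) = 8037$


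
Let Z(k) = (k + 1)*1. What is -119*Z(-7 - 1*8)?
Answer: 1666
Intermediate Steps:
Z(k) = 1 + k (Z(k) = (1 + k)*1 = 1 + k)
-119*Z(-7 - 1*8) = -119*(1 + (-7 - 1*8)) = -119*(1 + (-7 - 8)) = -119*(1 - 15) = -119*(-14) = 1666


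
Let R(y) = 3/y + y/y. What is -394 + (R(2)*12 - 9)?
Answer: -373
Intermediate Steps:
R(y) = 1 + 3/y (R(y) = 3/y + 1 = 1 + 3/y)
-394 + (R(2)*12 - 9) = -394 + (((3 + 2)/2)*12 - 9) = -394 + (((½)*5)*12 - 9) = -394 + ((5/2)*12 - 9) = -394 + (30 - 9) = -394 + 21 = -373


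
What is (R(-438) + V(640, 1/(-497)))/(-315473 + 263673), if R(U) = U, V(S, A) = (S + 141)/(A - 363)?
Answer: 79408613/9345341600 ≈ 0.0084971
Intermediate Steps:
V(S, A) = (141 + S)/(-363 + A)
(R(-438) + V(640, 1/(-497)))/(-315473 + 263673) = (-438 + (141 + 640)/(-363 + 1/(-497)))/(-315473 + 263673) = (-438 + 781/(-363 - 1/497))/(-51800) = (-438 + 781/(-180412/497))*(-1/51800) = (-438 - 497/180412*781)*(-1/51800) = (-438 - 388157/180412)*(-1/51800) = -79408613/180412*(-1/51800) = 79408613/9345341600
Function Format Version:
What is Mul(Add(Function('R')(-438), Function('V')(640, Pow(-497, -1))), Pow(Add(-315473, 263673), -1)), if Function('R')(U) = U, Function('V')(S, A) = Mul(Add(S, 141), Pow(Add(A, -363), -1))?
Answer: Rational(79408613, 9345341600) ≈ 0.0084971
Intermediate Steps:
Function('V')(S, A) = Mul(Pow(Add(-363, A), -1), Add(141, S)) (Function('V')(S, A) = Mul(Add(141, S), Pow(Add(-363, A), -1)) = Mul(Pow(Add(-363, A), -1), Add(141, S)))
Mul(Add(Function('R')(-438), Function('V')(640, Pow(-497, -1))), Pow(Add(-315473, 263673), -1)) = Mul(Add(-438, Mul(Pow(Add(-363, Pow(-497, -1)), -1), Add(141, 640))), Pow(Add(-315473, 263673), -1)) = Mul(Add(-438, Mul(Pow(Add(-363, Rational(-1, 497)), -1), 781)), Pow(-51800, -1)) = Mul(Add(-438, Mul(Pow(Rational(-180412, 497), -1), 781)), Rational(-1, 51800)) = Mul(Add(-438, Mul(Rational(-497, 180412), 781)), Rational(-1, 51800)) = Mul(Add(-438, Rational(-388157, 180412)), Rational(-1, 51800)) = Mul(Rational(-79408613, 180412), Rational(-1, 51800)) = Rational(79408613, 9345341600)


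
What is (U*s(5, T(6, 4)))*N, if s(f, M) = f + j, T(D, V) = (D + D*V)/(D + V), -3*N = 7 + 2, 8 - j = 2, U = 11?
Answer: -363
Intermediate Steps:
j = 6 (j = 8 - 1*2 = 8 - 2 = 6)
N = -3 (N = -(7 + 2)/3 = -⅓*9 = -3)
T(D, V) = (D + D*V)/(D + V)
s(f, M) = 6 + f (s(f, M) = f + 6 = 6 + f)
(U*s(5, T(6, 4)))*N = (11*(6 + 5))*(-3) = (11*11)*(-3) = 121*(-3) = -363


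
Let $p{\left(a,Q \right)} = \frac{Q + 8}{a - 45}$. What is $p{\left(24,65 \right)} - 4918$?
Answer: $- \frac{103351}{21} \approx -4921.5$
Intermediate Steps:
$p{\left(a,Q \right)} = \frac{8 + Q}{-45 + a}$
$p{\left(24,65 \right)} - 4918 = \frac{8 + 65}{-45 + 24} - 4918 = \frac{1}{-21} \cdot 73 - 4918 = \left(- \frac{1}{21}\right) 73 - 4918 = - \frac{73}{21} - 4918 = - \frac{103351}{21}$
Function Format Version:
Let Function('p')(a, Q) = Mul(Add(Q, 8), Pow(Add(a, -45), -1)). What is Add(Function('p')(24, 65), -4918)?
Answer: Rational(-103351, 21) ≈ -4921.5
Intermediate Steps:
Function('p')(a, Q) = Mul(Pow(Add(-45, a), -1), Add(8, Q)) (Function('p')(a, Q) = Mul(Add(8, Q), Pow(Add(-45, a), -1)) = Mul(Pow(Add(-45, a), -1), Add(8, Q)))
Add(Function('p')(24, 65), -4918) = Add(Mul(Pow(Add(-45, 24), -1), Add(8, 65)), -4918) = Add(Mul(Pow(-21, -1), 73), -4918) = Add(Mul(Rational(-1, 21), 73), -4918) = Add(Rational(-73, 21), -4918) = Rational(-103351, 21)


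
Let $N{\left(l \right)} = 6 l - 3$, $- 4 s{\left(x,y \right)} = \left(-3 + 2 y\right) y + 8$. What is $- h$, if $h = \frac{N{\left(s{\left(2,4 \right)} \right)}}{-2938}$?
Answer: $- \frac{45}{2938} \approx -0.015317$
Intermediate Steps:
$s{\left(x,y \right)} = -2 - \frac{y \left(-3 + 2 y\right)}{4}$ ($s{\left(x,y \right)} = - \frac{\left(-3 + 2 y\right) y + 8}{4} = - \frac{y \left(-3 + 2 y\right) + 8}{4} = - \frac{8 + y \left(-3 + 2 y\right)}{4} = -2 - \frac{y \left(-3 + 2 y\right)}{4}$)
$N{\left(l \right)} = -3 + 6 l$
$h = \frac{45}{2938}$ ($h = \frac{-3 + 6 \left(-2 - \frac{4^{2}}{2} + \frac{3}{4} \cdot 4\right)}{-2938} = \left(-3 + 6 \left(-2 - 8 + 3\right)\right) \left(- \frac{1}{2938}\right) = \left(-3 + 6 \left(-7\right)\right) \left(- \frac{1}{2938}\right) = \left(-3 - 42\right) \left(- \frac{1}{2938}\right) = \left(-45\right) \left(- \frac{1}{2938}\right) = \frac{45}{2938} \approx 0.015317$)
$- h = \left(-1\right) \frac{45}{2938} = - \frac{45}{2938}$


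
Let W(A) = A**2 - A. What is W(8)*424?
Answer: 23744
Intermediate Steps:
W(8)*424 = (8*(-1 + 8))*424 = (8*7)*424 = 56*424 = 23744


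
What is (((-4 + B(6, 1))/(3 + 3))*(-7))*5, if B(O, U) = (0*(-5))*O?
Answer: 70/3 ≈ 23.333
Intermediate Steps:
B(O, U) = 0 (B(O, U) = 0*O = 0)
(((-4 + B(6, 1))/(3 + 3))*(-7))*5 = (((-4 + 0)/(3 + 3))*(-7))*5 = (-4/6*(-7))*5 = (-4*⅙*(-7))*5 = -⅔*(-7)*5 = (14/3)*5 = 70/3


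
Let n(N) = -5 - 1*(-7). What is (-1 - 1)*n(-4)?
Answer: -4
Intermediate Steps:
n(N) = 2 (n(N) = -5 + 7 = 2)
(-1 - 1)*n(-4) = (-1 - 1)*2 = -2*2 = -4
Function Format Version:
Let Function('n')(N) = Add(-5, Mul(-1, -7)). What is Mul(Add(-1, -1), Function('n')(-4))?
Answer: -4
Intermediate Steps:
Function('n')(N) = 2 (Function('n')(N) = Add(-5, 7) = 2)
Mul(Add(-1, -1), Function('n')(-4)) = Mul(Add(-1, -1), 2) = Mul(-2, 2) = -4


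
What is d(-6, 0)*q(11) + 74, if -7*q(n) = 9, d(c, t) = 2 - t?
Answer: 500/7 ≈ 71.429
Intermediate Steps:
q(n) = -9/7 (q(n) = -1/7*9 = -9/7)
d(-6, 0)*q(11) + 74 = (2 - 1*0)*(-9/7) + 74 = (2 + 0)*(-9/7) + 74 = 2*(-9/7) + 74 = -18/7 + 74 = 500/7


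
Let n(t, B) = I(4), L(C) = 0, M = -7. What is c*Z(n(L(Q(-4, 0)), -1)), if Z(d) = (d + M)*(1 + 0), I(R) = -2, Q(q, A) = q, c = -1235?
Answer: 11115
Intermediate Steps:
n(t, B) = -2
Z(d) = -7 + d (Z(d) = (d - 7)*(1 + 0) = (-7 + d)*1 = -7 + d)
c*Z(n(L(Q(-4, 0)), -1)) = -1235*(-7 - 2) = -1235*(-9) = 11115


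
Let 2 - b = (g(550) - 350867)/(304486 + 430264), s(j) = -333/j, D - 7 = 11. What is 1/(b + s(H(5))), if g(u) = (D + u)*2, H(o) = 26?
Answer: -4775875/49342936 ≈ -0.096789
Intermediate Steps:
D = 18 (D = 7 + 11 = 18)
g(u) = 36 + 2*u (g(u) = (18 + u)*2 = 36 + 2*u)
b = 1819231/734750 (b = 2 - ((36 + 2*550) - 350867)/(304486 + 430264) = 2 - ((36 + 1100) - 350867)/734750 = 2 - (1136 - 350867)/734750 = 2 - (-349731)/734750 = 2 - 1*(-349731/734750) = 2 + 349731/734750 = 1819231/734750 ≈ 2.4760)
1/(b + s(H(5))) = 1/(1819231/734750 - 333/26) = 1/(-49342936/4775875) = -4775875/49342936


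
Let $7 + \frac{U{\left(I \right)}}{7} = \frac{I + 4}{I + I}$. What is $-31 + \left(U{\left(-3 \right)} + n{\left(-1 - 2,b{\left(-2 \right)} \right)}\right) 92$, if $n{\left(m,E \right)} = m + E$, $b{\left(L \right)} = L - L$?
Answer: $- \frac{14767}{3} \approx -4922.3$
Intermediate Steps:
$b{\left(L \right)} = 0$
$n{\left(m,E \right)} = E + m$
$U{\left(I \right)} = -49 + \frac{7 \left(4 + I\right)}{2 I}$ ($U{\left(I \right)} = -49 + 7 \frac{I + 4}{I + I} = -49 + 7 \frac{4 + I}{2 I} = -49 + \frac{7 \left(4 + I\right)}{2 I}$)
$-31 + \left(U{\left(-3 \right)} + n{\left(-1 - 2,b{\left(-2 \right)} \right)}\right) 92 = -31 + \left(\left(- \frac{91}{2} + \frac{14}{-3}\right) + \left(0 - 3\right)\right) 92 = -31 + \left(\left(- \frac{91}{2} + 14 \left(- \frac{1}{3}\right)\right) + \left(0 - 3\right)\right) 92 = -31 + \left(\left(- \frac{91}{2} - \frac{14}{3}\right) - 3\right) 92 = -31 + \left(- \frac{301}{6} - 3\right) 92 = -31 - \frac{14674}{3} = - \frac{14767}{3}$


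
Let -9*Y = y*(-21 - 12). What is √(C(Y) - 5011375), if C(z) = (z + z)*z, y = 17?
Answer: I*√45032437/3 ≈ 2236.9*I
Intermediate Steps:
Y = 187/3 (Y = -17*(-21 - 12)/9 = -17*(-33)/9 = -⅑*(-561) = 187/3 ≈ 62.333)
C(z) = 2*z² (C(z) = (2*z)*z = 2*z²)
√(C(Y) - 5011375) = √(2*(187/3)² - 5011375) = √(2*(34969/9) - 5011375) = √(69938/9 - 5011375) = √(-45032437/9) = I*√45032437/3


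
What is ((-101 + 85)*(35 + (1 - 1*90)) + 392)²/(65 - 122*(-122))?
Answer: 1577536/14949 ≈ 105.53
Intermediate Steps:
((-101 + 85)*(35 + (1 - 1*90)) + 392)²/(65 - 122*(-122)) = (-16*(35 + (1 - 90)) + 392)²/(65 + 14884) = (-16*(35 - 89) + 392)²/14949 = (-16*(-54) + 392)²*(1/14949) = (864 + 392)²*(1/14949) = 1256²*(1/14949) = 1577536*(1/14949) = 1577536/14949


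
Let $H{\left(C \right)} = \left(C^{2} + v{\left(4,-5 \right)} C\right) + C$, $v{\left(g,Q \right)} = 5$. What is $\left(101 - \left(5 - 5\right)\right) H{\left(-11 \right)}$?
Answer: $5555$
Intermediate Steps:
$H{\left(C \right)} = C^{2} + 6 C$ ($H{\left(C \right)} = \left(C^{2} + 5 C\right) + C = C^{2} + 6 C$)
$\left(101 - \left(5 - 5\right)\right) H{\left(-11 \right)} = \left(101 - \left(5 - 5\right)\right) \left(- 11 \left(6 - 11\right)\right) = \left(101 - 0\right) \left(\left(-11\right) \left(-5\right)\right) = \left(101 + 0\right) 55 = 101 \cdot 55 = 5555$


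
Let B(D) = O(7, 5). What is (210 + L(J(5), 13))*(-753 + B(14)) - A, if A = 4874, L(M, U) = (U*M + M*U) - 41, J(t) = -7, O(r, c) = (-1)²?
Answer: 4902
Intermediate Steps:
O(r, c) = 1
L(M, U) = -41 + 2*M*U (L(M, U) = (M*U + M*U) - 41 = 2*M*U - 41 = -41 + 2*M*U)
B(D) = 1
(210 + L(J(5), 13))*(-753 + B(14)) - A = (210 + (-41 + 2*(-7)*13))*(-753 + 1) - 1*4874 = (210 + (-41 - 182))*(-752) - 4874 = (210 - 223)*(-752) - 4874 = -13*(-752) - 4874 = 9776 - 4874 = 4902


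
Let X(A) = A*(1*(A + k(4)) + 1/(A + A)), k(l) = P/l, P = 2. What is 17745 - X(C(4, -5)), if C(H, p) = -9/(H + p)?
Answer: 17659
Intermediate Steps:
k(l) = 2/l
X(A) = A*(½ + A + 1/(2*A)) (X(A) = A*(1*(A + 2/4) + 1/(A + A)) = A*(1*(A + 2*(¼)) + 1/(2*A)) = A*(1*(A + ½) + 1/(2*A)) = A*(1*(½ + A) + 1/(2*A)) = A*((½ + A) + 1/(2*A)) = A*(½ + A + 1/(2*A)))
17745 - X(C(4, -5)) = 17745 - (½ + (-9/(4 - 5))² + (-9/(4 - 5))/2) = 17745 - (½ + (-9/(-1))² + (-9/(-1))/2) = 17745 - (½ + (-9*(-1))² + (-9*(-1))/2) = 17745 - (½ + 9² + (½)*9) = 17745 - (½ + 81 + 9/2) = 17745 - 1*86 = 17745 - 86 = 17659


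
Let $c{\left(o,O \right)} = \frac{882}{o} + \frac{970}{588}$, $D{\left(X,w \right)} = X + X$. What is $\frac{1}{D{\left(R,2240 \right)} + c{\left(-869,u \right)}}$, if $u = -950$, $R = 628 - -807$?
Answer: $\frac{255486}{733406977} \approx 0.00034836$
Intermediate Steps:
$R = 1435$ ($R = 628 + 807 = 1435$)
$D{\left(X,w \right)} = 2 X$
$c{\left(o,O \right)} = \frac{485}{294} + \frac{882}{o}$ ($c{\left(o,O \right)} = \frac{882}{o} + 970 \cdot \frac{1}{588} = \frac{882}{o} + \frac{485}{294} = \frac{485}{294} + \frac{882}{o}$)
$\frac{1}{D{\left(R,2240 \right)} + c{\left(-869,u \right)}} = \frac{1}{2 \cdot 1435 + \left(\frac{485}{294} + \frac{882}{-869}\right)} = \frac{1}{2870 + \left(\frac{485}{294} + 882 \left(- \frac{1}{869}\right)\right)} = \frac{1}{2870 + \left(\frac{485}{294} - \frac{882}{869}\right)} = \frac{1}{2870 + \frac{162157}{255486}} = \frac{1}{\frac{733406977}{255486}} = \frac{255486}{733406977}$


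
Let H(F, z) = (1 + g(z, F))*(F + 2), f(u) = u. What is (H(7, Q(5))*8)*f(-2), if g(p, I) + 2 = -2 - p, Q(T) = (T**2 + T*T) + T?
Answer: 8352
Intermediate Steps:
Q(T) = T + 2*T**2 (Q(T) = (T**2 + T**2) + T = 2*T**2 + T = T + 2*T**2)
g(p, I) = -4 - p (g(p, I) = -2 + (-2 - p) = -4 - p)
H(F, z) = (-3 - z)*(2 + F) (H(F, z) = (1 + (-4 - z))*(F + 2) = (-3 - z)*(2 + F))
(H(7, Q(5))*8)*f(-2) = ((-6 + 7 - 10*(1 + 2*5) - 1*7*(4 + 5*(1 + 2*5)))*8)*(-2) = ((-6 + 7 - 10*(1 + 10) - 1*7*(4 + 5*(1 + 10)))*8)*(-2) = ((-6 + 7 - 10*11 - 1*7*(4 + 5*11))*8)*(-2) = ((-6 + 7 - 2*55 - 1*7*(4 + 55))*8)*(-2) = ((-6 + 7 - 110 - 1*7*59)*8)*(-2) = ((-6 + 7 - 110 - 413)*8)*(-2) = -522*8*(-2) = -4176*(-2) = 8352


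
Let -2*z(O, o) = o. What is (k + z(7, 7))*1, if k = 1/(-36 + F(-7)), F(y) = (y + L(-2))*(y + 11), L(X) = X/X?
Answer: -211/60 ≈ -3.5167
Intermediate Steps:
z(O, o) = -o/2
L(X) = 1
F(y) = (1 + y)*(11 + y) (F(y) = (y + 1)*(y + 11) = (1 + y)*(11 + y))
k = -1/60 (k = 1/(-36 + (11 + (-7)² + 12*(-7))) = 1/(-36 + (11 + 49 - 84)) = 1/(-36 - 24) = 1/(-60) = -1/60 ≈ -0.016667)
(k + z(7, 7))*1 = (-1/60 - ½*7)*1 = (-1/60 - 7/2)*1 = -211/60*1 = -211/60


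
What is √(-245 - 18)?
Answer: I*√263 ≈ 16.217*I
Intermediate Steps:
√(-245 - 18) = √(-263) = I*√263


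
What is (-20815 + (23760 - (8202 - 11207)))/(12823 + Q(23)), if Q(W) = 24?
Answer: 5950/12847 ≈ 0.46314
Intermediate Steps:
(-20815 + (23760 - (8202 - 11207)))/(12823 + Q(23)) = (-20815 + (23760 - (8202 - 11207)))/(12823 + 24) = (-20815 + (23760 - 1*(-3005)))/12847 = (-20815 + (23760 + 3005))*(1/12847) = (-20815 + 26765)*(1/12847) = 5950*(1/12847) = 5950/12847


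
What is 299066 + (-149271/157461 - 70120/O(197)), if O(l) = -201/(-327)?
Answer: 650538494835/3516629 ≈ 1.8499e+5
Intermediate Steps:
O(l) = 67/109 (O(l) = -201*(-1/327) = 67/109)
299066 + (-149271/157461 - 70120/O(197)) = 299066 + (-149271/157461 - 70120/67/109) = 299066 + (-149271*1/157461 - 70120*109/67) = 299066 + (-49757/52487 - 7643080/67) = 299066 - 401165673679/3516629 = 650538494835/3516629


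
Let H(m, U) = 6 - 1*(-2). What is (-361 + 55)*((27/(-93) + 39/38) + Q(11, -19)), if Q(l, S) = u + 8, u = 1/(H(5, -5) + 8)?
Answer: -12686301/4712 ≈ -2692.3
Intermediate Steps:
H(m, U) = 8 (H(m, U) = 6 + 2 = 8)
u = 1/16 (u = 1/(8 + 8) = 1/16 ≈ 0.062500)
Q(l, S) = 129/16 (Q(l, S) = 1/16 + 8 = 129/16)
(-361 + 55)*((27/(-93) + 39/38) + Q(11, -19)) = (-361 + 55)*((27/(-93) + 39/38) + 129/16) = -306*((27*(-1/93) + 39*(1/38)) + 129/16) = -306*((-9/31 + 39/38) + 129/16) = -306*(867/1178 + 129/16) = -306*82917/9424 = -12686301/4712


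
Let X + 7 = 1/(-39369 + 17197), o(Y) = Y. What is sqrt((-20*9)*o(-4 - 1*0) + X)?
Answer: 3*sqrt(9736362645)/11086 ≈ 26.702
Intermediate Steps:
X = -155205/22172 (X = -7 + 1/(-39369 + 17197) = -7 + 1/(-22172) = -7 - 1/22172 = -155205/22172 ≈ -7.0000)
sqrt((-20*9)*o(-4 - 1*0) + X) = sqrt((-20*9)*(-4 - 1*0) - 155205/22172) = sqrt(-180*(-4 + 0) - 155205/22172) = sqrt(-180*(-4) - 155205/22172) = sqrt(720 - 155205/22172) = sqrt(15808635/22172) = 3*sqrt(9736362645)/11086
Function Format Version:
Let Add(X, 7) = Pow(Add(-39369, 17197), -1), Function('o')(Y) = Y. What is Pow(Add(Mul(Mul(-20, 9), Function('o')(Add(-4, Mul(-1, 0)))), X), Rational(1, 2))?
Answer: Mul(Rational(3, 11086), Pow(9736362645, Rational(1, 2))) ≈ 26.702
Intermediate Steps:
X = Rational(-155205, 22172) (X = Add(-7, Pow(Add(-39369, 17197), -1)) = Add(-7, Pow(-22172, -1)) = Add(-7, Rational(-1, 22172)) = Rational(-155205, 22172) ≈ -7.0000)
Pow(Add(Mul(Mul(-20, 9), Function('o')(Add(-4, Mul(-1, 0)))), X), Rational(1, 2)) = Pow(Add(Mul(Mul(-20, 9), Add(-4, Mul(-1, 0))), Rational(-155205, 22172)), Rational(1, 2)) = Pow(Add(Mul(-180, Add(-4, 0)), Rational(-155205, 22172)), Rational(1, 2)) = Pow(Add(Mul(-180, -4), Rational(-155205, 22172)), Rational(1, 2)) = Pow(Add(720, Rational(-155205, 22172)), Rational(1, 2)) = Pow(Rational(15808635, 22172), Rational(1, 2)) = Mul(Rational(3, 11086), Pow(9736362645, Rational(1, 2)))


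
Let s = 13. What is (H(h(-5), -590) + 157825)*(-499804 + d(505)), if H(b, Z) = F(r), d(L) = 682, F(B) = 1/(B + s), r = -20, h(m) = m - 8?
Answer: -551417008428/7 ≈ -7.8774e+10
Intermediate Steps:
h(m) = -8 + m
F(B) = 1/(13 + B) (F(B) = 1/(B + 13) = 1/(13 + B))
H(b, Z) = -⅐ (H(b, Z) = 1/(13 - 20) = 1/(-7) = -⅐)
(H(h(-5), -590) + 157825)*(-499804 + d(505)) = (-⅐ + 157825)*(-499804 + 682) = (1104774/7)*(-499122) = -551417008428/7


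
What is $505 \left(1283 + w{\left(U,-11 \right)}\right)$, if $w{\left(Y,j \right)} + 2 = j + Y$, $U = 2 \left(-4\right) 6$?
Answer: $617110$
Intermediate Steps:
$U = -48$ ($U = \left(-8\right) 6 = -48$)
$w{\left(Y,j \right)} = -2 + Y + j$ ($w{\left(Y,j \right)} = -2 + \left(j + Y\right) = -2 + \left(Y + j\right) = -2 + Y + j$)
$505 \left(1283 + w{\left(U,-11 \right)}\right) = 505 \left(1283 - 61\right) = 505 \cdot 1222 = 617110$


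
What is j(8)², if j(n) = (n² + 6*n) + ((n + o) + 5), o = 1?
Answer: 15876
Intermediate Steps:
j(n) = 6 + n² + 7*n (j(n) = (n² + 6*n) + ((n + 1) + 5) = (n² + 6*n) + ((1 + n) + 5) = (n² + 6*n) + (6 + n) = 6 + n² + 7*n)
j(8)² = (6 + 8² + 7*8)² = (6 + 64 + 56)² = 126² = 15876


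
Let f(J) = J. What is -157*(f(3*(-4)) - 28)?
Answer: 6280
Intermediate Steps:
-157*(f(3*(-4)) - 28) = -157*(3*(-4) - 28) = -157*(-12 - 28) = -157*(-40) = 6280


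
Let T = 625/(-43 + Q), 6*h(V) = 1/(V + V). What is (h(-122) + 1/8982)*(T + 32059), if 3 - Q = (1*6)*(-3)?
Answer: -98106141/5357264 ≈ -18.313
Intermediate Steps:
Q = 21 (Q = 3 - 1*6*(-3) = 3 - 6*(-3) = 3 - 1*(-18) = 3 + 18 = 21)
h(V) = 1/(12*V) (h(V) = 1/(6*(V + V)) = 1/(6*((2*V))) = (1/(2*V))/6 = 1/(12*V))
T = -625/22 (T = 625/(-43 + 21) = 625/(-22) = -1/22*625 = -625/22 ≈ -28.409)
(h(-122) + 1/8982)*(T + 32059) = ((1/12)/(-122) + 1/8982)*(-625/22 + 32059) = ((1/12)*(-1/122) + 1/8982)*(704673/22) = (-1/1464 + 1/8982)*(704673/22) = -1253/2191608*704673/22 = -98106141/5357264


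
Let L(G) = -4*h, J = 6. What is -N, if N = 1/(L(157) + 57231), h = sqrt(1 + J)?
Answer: -57231/3275387249 - 4*sqrt(7)/3275387249 ≈ -1.7476e-5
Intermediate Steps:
h = sqrt(7) (h = sqrt(1 + 6) = sqrt(7) ≈ 2.6458)
L(G) = -4*sqrt(7)
N = 1/(57231 - 4*sqrt(7)) (N = 1/(-4*sqrt(7) + 57231) = 1/(57231 - 4*sqrt(7)) ≈ 1.7476e-5)
-N = -(57231/3275387249 + 4*sqrt(7)/3275387249) = -57231/3275387249 - 4*sqrt(7)/3275387249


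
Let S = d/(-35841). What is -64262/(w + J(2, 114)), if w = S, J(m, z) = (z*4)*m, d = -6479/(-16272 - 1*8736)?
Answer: -57598784264736/817436289457 ≈ -70.463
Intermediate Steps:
d = 6479/25008 (d = -6479/(-16272 - 8736) = -6479/(-25008) = -6479*(-1/25008) = 6479/25008 ≈ 0.25908)
S = -6479/896311728 (S = (6479/25008)/(-35841) = (6479/25008)*(-1/35841) = -6479/896311728 ≈ -7.2285e-6)
J(m, z) = 4*m*z (J(m, z) = (4*z)*m = 4*m*z)
w = -6479/896311728 ≈ -7.2285e-6
-64262/(w + J(2, 114)) = -64262/(-6479/896311728 + 4*2*114) = -64262/(-6479/896311728 + 912) = -64262/817436289457/896311728 = -64262*896311728/817436289457 = -57598784264736/817436289457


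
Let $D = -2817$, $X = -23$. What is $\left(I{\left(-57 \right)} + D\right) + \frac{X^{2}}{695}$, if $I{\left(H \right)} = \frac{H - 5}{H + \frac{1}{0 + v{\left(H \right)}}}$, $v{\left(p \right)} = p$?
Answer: $- \frac{635872337}{225875} \approx -2815.2$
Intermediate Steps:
$I{\left(H \right)} = \frac{-5 + H}{H + \frac{1}{H}}$ ($I{\left(H \right)} = \frac{H - 5}{H + \frac{1}{0 + H}} = \frac{-5 + H}{H + \frac{1}{H}}$)
$\left(I{\left(-57 \right)} + D\right) + \frac{X^{2}}{695} = \left(- \frac{57 \left(-5 - 57\right)}{1 + \left(-57\right)^{2}} - 2817\right) + \frac{\left(-23\right)^{2}}{695} = \left(\left(-57\right) \frac{1}{1 + 3249} \left(-62\right) - 2817\right) + 529 \cdot \frac{1}{695} = \left(\left(-57\right) \frac{1}{3250} \left(-62\right) - 2817\right) + \frac{529}{695} = \left(\frac{1767}{1625} - 2817\right) + \frac{529}{695} = - \frac{4575858}{1625} + \frac{529}{695} = - \frac{635872337}{225875}$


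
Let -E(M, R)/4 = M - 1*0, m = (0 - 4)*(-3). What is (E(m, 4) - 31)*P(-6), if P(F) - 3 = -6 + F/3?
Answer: 395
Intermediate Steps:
m = 12 (m = -4*(-3) = 12)
E(M, R) = -4*M (E(M, R) = -4*(M - 1*0) = -4*(M + 0) = -4*M)
P(F) = -3 + F/3 (P(F) = 3 + (-6 + F/3) = -3 + F/3)
(E(m, 4) - 31)*P(-6) = (-4*12 - 31)*(-3 + (⅓)*(-6)) = (-48 - 31)*(-3 - 2) = -79*(-5) = 395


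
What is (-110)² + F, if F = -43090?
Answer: -30990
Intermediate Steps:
(-110)² + F = (-110)² - 43090 = 12100 - 43090 = -30990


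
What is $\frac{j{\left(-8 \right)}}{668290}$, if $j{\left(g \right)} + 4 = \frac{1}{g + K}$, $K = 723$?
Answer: $- \frac{2859}{477827350} \approx -5.9833 \cdot 10^{-6}$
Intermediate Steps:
$j{\left(g \right)} = -4 + \frac{1}{723 + g}$ ($j{\left(g \right)} = -4 + \frac{1}{g + 723} = -4 + \frac{1}{723 + g}$)
$\frac{j{\left(-8 \right)}}{668290} = \frac{\frac{1}{723 - 8} \left(-2891 - -32\right)}{668290} = \frac{-2891 + 32}{715} \cdot \frac{1}{668290} = \frac{1}{715} \left(-2859\right) \frac{1}{668290} = \left(- \frac{2859}{715}\right) \frac{1}{668290} = - \frac{2859}{477827350}$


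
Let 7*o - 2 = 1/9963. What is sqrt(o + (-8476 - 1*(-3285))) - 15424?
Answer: -15424 + 2*I*sqrt(77921706261)/7749 ≈ -15424.0 + 72.047*I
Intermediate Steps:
o = 19927/69741 (o = 2/7 + (1/7)/9963 = 2/7 + (1/7)*(1/9963) = 2/7 + 1/69741 = 19927/69741 ≈ 0.28573)
sqrt(o + (-8476 - 1*(-3285))) - 15424 = sqrt(19927/69741 + (-8476 - 1*(-3285))) - 15424 = sqrt(19927/69741 + (-8476 + 3285)) - 15424 = sqrt(19927/69741 - 5191) - 15424 = sqrt(-362005604/69741) - 15424 = 2*I*sqrt(77921706261)/7749 - 15424 = -15424 + 2*I*sqrt(77921706261)/7749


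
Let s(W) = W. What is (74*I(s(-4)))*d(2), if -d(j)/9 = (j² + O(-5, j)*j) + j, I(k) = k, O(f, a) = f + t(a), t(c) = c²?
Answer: 10656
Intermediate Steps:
O(f, a) = f + a²
d(j) = -9*j - 9*j² - 9*j*(-5 + j²) (d(j) = -9*((j² + (-5 + j²)*j) + j) = -9*((j² + j*(-5 + j²)) + j) = -9*(j + j² + j*(-5 + j²)) = -9*j - 9*j² - 9*j*(-5 + j²))
(74*I(s(-4)))*d(2) = (74*(-4))*(9*2*(4 - 1*2 - 1*2²)) = -2664*2*(4 - 2 - 1*4) = -2664*2*(4 - 2 - 4) = -2664*2*(-2) = -296*(-36) = 10656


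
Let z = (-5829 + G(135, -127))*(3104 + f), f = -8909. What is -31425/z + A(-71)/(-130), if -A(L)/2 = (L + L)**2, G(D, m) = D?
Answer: 3417908509/11017890 ≈ 310.21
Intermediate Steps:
A(L) = -8*L**2 (A(L) = -2*(L + L)**2 = -2*4*L**2 = -8*L**2)
z = 33053670 (z = (-5829 + 135)*(3104 - 8909) = -5694*(-5805) = 33053670)
-31425/z + A(-71)/(-130) = -31425/33053670 - 8*(-71)**2/(-130) = -31425*1/33053670 - 8*5041*(-1/130) = -2095/2203578 - 40328*(-1/130) = -2095/2203578 + 20164/65 = 3417908509/11017890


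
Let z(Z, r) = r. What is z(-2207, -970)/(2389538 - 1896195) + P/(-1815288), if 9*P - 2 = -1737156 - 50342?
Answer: 36083382287/335834860419 ≈ 0.10744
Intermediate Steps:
P = -595832/3 (P = 2/9 + (-1737156 - 50342)/9 = 2/9 + (⅑)*(-1787498) = 2/9 - 1787498/9 = -595832/3 ≈ -1.9861e+5)
z(-2207, -970)/(2389538 - 1896195) + P/(-1815288) = -970/(2389538 - 1896195) - 595832/3/(-1815288) = -970/493343 - 595832/3*(-1/1815288) = -970*1/493343 + 74479/680733 = -970/493343 + 74479/680733 = 36083382287/335834860419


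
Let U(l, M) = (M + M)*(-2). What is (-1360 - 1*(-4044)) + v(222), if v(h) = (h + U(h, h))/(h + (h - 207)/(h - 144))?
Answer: 15488152/5777 ≈ 2681.0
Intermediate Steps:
U(l, M) = -4*M (U(l, M) = (2*M)*(-2) = -4*M)
v(h) = -3*h/(h + (-207 + h)/(-144 + h)) (v(h) = (h - 4*h)/(h + (h - 207)/(h - 144)) = (-3*h)/(h + (-207 + h)/(-144 + h)) = -3*h/(h + (-207 + h)/(-144 + h)))
(-1360 - 1*(-4044)) + v(222) = (-1360 - 1*(-4044)) + 3*222*(-144 + 222)/(207 - 1*222**2 + 143*222) = (-1360 + 4044) + 3*222*78/(207 - 1*49284 + 31746) = 2684 + 3*222*78/(207 - 49284 + 31746) = 2684 + 3*222*78/(-17331) = 2684 + 3*222*(-1/17331)*78 = 2684 - 17316/5777 = 15488152/5777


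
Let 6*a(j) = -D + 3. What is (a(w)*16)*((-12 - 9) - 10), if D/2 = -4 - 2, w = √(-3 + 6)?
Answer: -1240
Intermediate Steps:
w = √3 ≈ 1.7320
D = -12 (D = 2*(-4 - 2) = 2*(-6) = -12)
a(j) = 5/2 (a(j) = (-1*(-12) + 3)/6 = (12 + 3)/6 = (⅙)*15 = 5/2)
(a(w)*16)*((-12 - 9) - 10) = ((5/2)*16)*((-12 - 9) - 10) = 40*(-21 - 10) = 40*(-31) = -1240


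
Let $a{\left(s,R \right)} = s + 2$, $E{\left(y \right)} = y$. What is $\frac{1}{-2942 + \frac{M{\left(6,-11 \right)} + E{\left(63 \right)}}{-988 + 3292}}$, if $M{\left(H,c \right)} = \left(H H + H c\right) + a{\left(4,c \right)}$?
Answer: $- \frac{768}{2259443} \approx -0.00033991$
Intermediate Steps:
$a{\left(s,R \right)} = 2 + s$
$M{\left(H,c \right)} = 6 + H^{2} + H c$ ($M{\left(H,c \right)} = \left(H H + H c\right) + \left(2 + 4\right) = \left(H^{2} + H c\right) + 6 = 6 + H^{2} + H c$)
$\frac{1}{-2942 + \frac{M{\left(6,-11 \right)} + E{\left(63 \right)}}{-988 + 3292}} = \frac{1}{-2942 + \frac{\left(6 + 6^{2} + 6 \left(-11\right)\right) + 63}{-988 + 3292}} = \frac{1}{-2942 + \frac{\left(6 + 36 - 66\right) + 63}{2304}} = \frac{1}{-2942 + \left(-24 + 63\right) \frac{1}{2304}} = \frac{1}{-2942 + 39 \cdot \frac{1}{2304}} = \frac{1}{-2942 + \frac{13}{768}} = \frac{1}{- \frac{2259443}{768}} = - \frac{768}{2259443}$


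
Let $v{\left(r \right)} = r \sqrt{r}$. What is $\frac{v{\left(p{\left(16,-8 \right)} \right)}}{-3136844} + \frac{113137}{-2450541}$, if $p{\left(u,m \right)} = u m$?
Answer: $- \frac{113137}{2450541} + \frac{256 i \sqrt{2}}{784211} \approx -0.046168 + 0.00046166 i$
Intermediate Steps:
$p{\left(u,m \right)} = m u$
$v{\left(r \right)} = r^{\frac{3}{2}}$
$\frac{v{\left(p{\left(16,-8 \right)} \right)}}{-3136844} + \frac{113137}{-2450541} = \frac{\left(\left(-8\right) 16\right)^{\frac{3}{2}}}{-3136844} + \frac{113137}{-2450541} = \left(-128\right)^{\frac{3}{2}} \left(- \frac{1}{3136844}\right) + 113137 \left(- \frac{1}{2450541}\right) = - 1024 i \sqrt{2} \left(- \frac{1}{3136844}\right) - \frac{113137}{2450541} = \frac{256 i \sqrt{2}}{784211} - \frac{113137}{2450541} = - \frac{113137}{2450541} + \frac{256 i \sqrt{2}}{784211}$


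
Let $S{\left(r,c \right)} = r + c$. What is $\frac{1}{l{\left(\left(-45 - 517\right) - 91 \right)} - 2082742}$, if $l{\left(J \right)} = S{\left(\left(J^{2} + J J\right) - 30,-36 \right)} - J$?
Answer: $- \frac{1}{1229337} \approx -8.1345 \cdot 10^{-7}$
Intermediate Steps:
$S{\left(r,c \right)} = c + r$
$l{\left(J \right)} = -66 - J + 2 J^{2}$ ($l{\left(J \right)} = \left(-36 - \left(30 - J^{2} - J J\right)\right) - J = \left(-36 + \left(\left(J^{2} + J^{2}\right) - 30\right)\right) - J = \left(-36 + \left(2 J^{2} - 30\right)\right) - J = \left(-36 + \left(-30 + 2 J^{2}\right)\right) - J = \left(-66 + 2 J^{2}\right) - J = -66 - J + 2 J^{2}$)
$\frac{1}{l{\left(\left(-45 - 517\right) - 91 \right)} - 2082742} = \frac{1}{\left(-66 - \left(\left(-45 - 517\right) - 91\right) + 2 \left(\left(-45 - 517\right) - 91\right)^{2}\right) - 2082742} = \frac{1}{\left(-66 - \left(-562 - 91\right) + 2 \left(-562 - 91\right)^{2}\right) - 2082742} = \frac{1}{\left(-66 - -653 + 2 \left(-653\right)^{2}\right) - 2082742} = \frac{1}{\left(-66 + 653 + 2 \cdot 426409\right) - 2082742} = \frac{1}{\left(-66 + 653 + 852818\right) - 2082742} = \frac{1}{853405 - 2082742} = \frac{1}{-1229337} = - \frac{1}{1229337}$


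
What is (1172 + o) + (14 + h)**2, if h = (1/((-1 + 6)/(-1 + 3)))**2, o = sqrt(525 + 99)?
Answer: 857816/625 + 4*sqrt(39) ≈ 1397.5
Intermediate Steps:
o = 4*sqrt(39) (o = sqrt(624) = 4*sqrt(39) ≈ 24.980)
h = 4/25 (h = (1/(5/2))**2 = (2/5)**2 = 4/25 ≈ 0.16000)
(1172 + o) + (14 + h)**2 = (1172 + 4*sqrt(39)) + (14 + 4/25)**2 = (1172 + 4*sqrt(39)) + (354/25)**2 = (1172 + 4*sqrt(39)) + 125316/625 = 857816/625 + 4*sqrt(39)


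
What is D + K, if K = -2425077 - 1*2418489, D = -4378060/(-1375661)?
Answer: -6663100469066/1375661 ≈ -4.8436e+6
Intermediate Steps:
D = 4378060/1375661 (D = -4378060*(-1/1375661) = 4378060/1375661 ≈ 3.1825)
K = -4843566 (K = -2425077 - 2418489 = -4843566)
D + K = 4378060/1375661 - 4843566 = -6663100469066/1375661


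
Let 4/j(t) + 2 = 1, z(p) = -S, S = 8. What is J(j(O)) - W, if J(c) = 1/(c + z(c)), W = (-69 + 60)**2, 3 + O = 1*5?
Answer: -973/12 ≈ -81.083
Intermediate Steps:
O = 2 (O = -3 + 1*5 = -3 + 5 = 2)
z(p) = -8 (z(p) = -1*8 = -8)
j(t) = -4 (j(t) = 4/(-2 + 1) = 4/(-1) = 4*(-1) = -4)
W = 81 (W = (-9)**2 = 81)
J(c) = 1/(-8 + c) (J(c) = 1/(c - 8) = 1/(-8 + c))
J(j(O)) - W = 1/(-8 - 4) - 1*81 = 1/(-12) - 81 = -1/12 - 81 = -973/12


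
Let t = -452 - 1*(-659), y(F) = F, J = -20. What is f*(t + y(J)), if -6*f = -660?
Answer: 20570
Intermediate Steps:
f = 110 (f = -⅙*(-660) = 110)
t = 207 (t = -452 + 659 = 207)
f*(t + y(J)) = 110*(207 - 20) = 110*187 = 20570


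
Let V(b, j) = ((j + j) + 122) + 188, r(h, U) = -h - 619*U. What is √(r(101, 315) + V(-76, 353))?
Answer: I*√194070 ≈ 440.53*I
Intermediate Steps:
V(b, j) = 310 + 2*j (V(b, j) = (2*j + 122) + 188 = (122 + 2*j) + 188 = 310 + 2*j)
√(r(101, 315) + V(-76, 353)) = √((-1*101 - 619*315) + (310 + 2*353)) = √((-101 - 194985) + (310 + 706)) = √(-195086 + 1016) = √(-194070) = I*√194070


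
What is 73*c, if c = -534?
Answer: -38982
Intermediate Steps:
73*c = 73*(-534) = -38982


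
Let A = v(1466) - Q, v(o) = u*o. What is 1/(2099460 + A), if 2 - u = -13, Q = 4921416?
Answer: -1/2799966 ≈ -3.5715e-7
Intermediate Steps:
u = 15 (u = 2 - 1*(-13) = 2 + 13 = 15)
v(o) = 15*o
A = -4899426 (A = 15*1466 - 1*4921416 = 21990 - 4921416 = -4899426)
1/(2099460 + A) = 1/(2099460 - 4899426) = 1/(-2799966) = -1/2799966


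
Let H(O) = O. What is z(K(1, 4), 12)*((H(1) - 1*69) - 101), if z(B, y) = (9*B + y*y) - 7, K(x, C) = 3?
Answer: -27716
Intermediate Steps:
z(B, y) = -7 + y² + 9*B (z(B, y) = (9*B + y²) - 7 = (y² + 9*B) - 7 = -7 + y² + 9*B)
z(K(1, 4), 12)*((H(1) - 1*69) - 101) = (-7 + 12² + 9*3)*((1 - 1*69) - 101) = (-7 + 144 + 27)*((1 - 69) - 101) = 164*(-68 - 101) = 164*(-169) = -27716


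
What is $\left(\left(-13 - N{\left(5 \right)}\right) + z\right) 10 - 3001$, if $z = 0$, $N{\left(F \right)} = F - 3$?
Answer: $-3151$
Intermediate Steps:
$N{\left(F \right)} = -3 + F$
$\left(\left(-13 - N{\left(5 \right)}\right) + z\right) 10 - 3001 = \left(\left(-13 - \left(-3 + 5\right)\right) + 0\right) 10 - 3001 = \left(\left(-13 - 2\right) + 0\right) 10 - 3001 = \left(-15 + 0\right) 10 - 3001 = \left(-15\right) 10 - 3001 = -150 - 3001 = -3151$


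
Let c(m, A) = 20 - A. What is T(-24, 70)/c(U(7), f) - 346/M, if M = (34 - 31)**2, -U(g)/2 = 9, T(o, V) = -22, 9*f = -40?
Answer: -3541/90 ≈ -39.344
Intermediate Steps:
f = -40/9 (f = (1/9)*(-40) = -40/9 ≈ -4.4444)
U(g) = -18 (U(g) = -2*9 = -18)
M = 9 (M = 3**2 = 9)
T(-24, 70)/c(U(7), f) - 346/M = -22/(20 - 1*(-40/9)) - 346/9 = -22/(20 + 40/9) - 346*1/9 = -22/220/9 - 346/9 = -22*9/220 - 346/9 = -9/10 - 346/9 = -3541/90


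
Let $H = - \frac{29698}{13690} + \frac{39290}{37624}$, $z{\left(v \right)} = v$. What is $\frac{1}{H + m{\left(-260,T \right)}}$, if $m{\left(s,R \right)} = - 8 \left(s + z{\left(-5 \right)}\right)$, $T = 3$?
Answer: $\frac{128768140}{272843587437} \approx 0.00047195$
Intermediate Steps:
$m{\left(s,R \right)} = 40 - 8 s$ ($m{\left(s,R \right)} = - 8 \left(s - 5\right) = - 8 \left(-5 + s\right) = 40 - 8 s$)
$H = - \frac{144869363}{128768140}$ ($H = \left(-29698\right) \frac{1}{13690} + 39290 \cdot \frac{1}{37624} = - \frac{14849}{6845} + \frac{19645}{18812} = - \frac{144869363}{128768140} \approx -1.125$)
$\frac{1}{H + m{\left(-260,T \right)}} = \frac{1}{- \frac{144869363}{128768140} + \left(40 - -2080\right)} = \frac{1}{- \frac{144869363}{128768140} + \left(40 + 2080\right)} = \frac{1}{- \frac{144869363}{128768140} + 2120} = \frac{1}{\frac{272843587437}{128768140}} = \frac{128768140}{272843587437}$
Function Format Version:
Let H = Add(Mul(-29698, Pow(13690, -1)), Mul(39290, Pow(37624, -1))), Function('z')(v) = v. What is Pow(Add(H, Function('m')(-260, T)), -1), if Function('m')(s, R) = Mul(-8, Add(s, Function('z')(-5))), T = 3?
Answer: Rational(128768140, 272843587437) ≈ 0.00047195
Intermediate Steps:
Function('m')(s, R) = Add(40, Mul(-8, s)) (Function('m')(s, R) = Mul(-8, Add(s, -5)) = Mul(-8, Add(-5, s)) = Add(40, Mul(-8, s)))
H = Rational(-144869363, 128768140) (H = Add(Mul(-29698, Rational(1, 13690)), Mul(39290, Rational(1, 37624))) = Add(Rational(-14849, 6845), Rational(19645, 18812)) = Rational(-144869363, 128768140) ≈ -1.1250)
Pow(Add(H, Function('m')(-260, T)), -1) = Pow(Add(Rational(-144869363, 128768140), Add(40, Mul(-8, -260))), -1) = Pow(Add(Rational(-144869363, 128768140), Add(40, 2080)), -1) = Pow(Add(Rational(-144869363, 128768140), 2120), -1) = Pow(Rational(272843587437, 128768140), -1) = Rational(128768140, 272843587437)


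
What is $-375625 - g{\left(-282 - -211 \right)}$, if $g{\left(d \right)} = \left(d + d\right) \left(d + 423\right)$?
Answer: $-325641$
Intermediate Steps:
$g{\left(d \right)} = 2 d \left(423 + d\right)$
$-375625 - g{\left(-282 - -211 \right)} = -375625 - 2 \left(-282 - -211\right) \left(423 - 71\right) = -375625 - 2 \left(-282 + 211\right) \left(423 + \left(-282 + 211\right)\right) = -375625 - 2 \left(-71\right) \left(423 - 71\right) = -375625 - 2 \left(-71\right) 352 = -375625 - -49984 = -375625 + 49984 = -325641$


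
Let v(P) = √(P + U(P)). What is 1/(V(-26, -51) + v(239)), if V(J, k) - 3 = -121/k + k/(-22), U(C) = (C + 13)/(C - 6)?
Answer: -2255844954/53071615723 + 16365492*√77123/53071615723 ≈ 0.043131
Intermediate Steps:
U(C) = (13 + C)/(-6 + C)
V(J, k) = 3 - 121/k - k/22 (V(J, k) = 3 + (-121/k + k/(-22)) = 3 + (-121/k + k*(-1/22)) = 3 + (-121/k - k/22) = 3 - 121/k - k/22)
v(P) = √(P + (13 + P)/(-6 + P))
1/(V(-26, -51) + v(239)) = 1/((3 - 121/(-51) - 1/22*(-51)) + √((13 + 239 + 239*(-6 + 239))/(-6 + 239))) = 1/((3 - 121*(-1/51) + 51/22) + √((13 + 239 + 239*233)/233)) = 1/((3 + 121/51 + 51/22) + √((13 + 239 + 55687)/233)) = 1/(8629/1122 + √((1/233)*55939)) = 1/(8629/1122 + √(55939/233)) = 1/(8629/1122 + 13*√77123/233)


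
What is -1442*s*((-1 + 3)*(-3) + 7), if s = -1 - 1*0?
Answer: 1442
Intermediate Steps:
s = -1 (s = -1 + 0 = -1)
-1442*s*((-1 + 3)*(-3) + 7) = -(-1442)*((-1 + 3)*(-3) + 7) = -(-1442)*(2*(-3) + 7) = -(-1442)*(-6 + 7) = -(-1442) = -1442*(-1) = 1442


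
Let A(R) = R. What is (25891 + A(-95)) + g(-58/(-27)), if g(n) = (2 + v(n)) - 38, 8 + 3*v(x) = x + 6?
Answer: 2086564/81 ≈ 25760.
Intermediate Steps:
v(x) = -2/3 + x/3 (v(x) = -8/3 + (x + 6)/3 = -8/3 + (6 + x)/3 = -8/3 + (2 + x/3) = -2/3 + x/3)
g(n) = -110/3 + n/3 (g(n) = (2 + (-2/3 + n/3)) - 38 = (4/3 + n/3) - 38 = -110/3 + n/3)
(25891 + A(-95)) + g(-58/(-27)) = (25891 - 95) + (-110/3 + (-58/(-27))/3) = 25796 + (-110/3 + (-58*(-1/27))/3) = 25796 + (-110/3 + (1/3)*(58/27)) = 25796 + (-110/3 + 58/81) = 25796 - 2912/81 = 2086564/81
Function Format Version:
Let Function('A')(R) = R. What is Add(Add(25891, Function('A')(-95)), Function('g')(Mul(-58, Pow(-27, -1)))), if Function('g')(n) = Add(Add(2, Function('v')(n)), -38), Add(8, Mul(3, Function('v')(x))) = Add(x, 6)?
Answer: Rational(2086564, 81) ≈ 25760.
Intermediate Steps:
Function('v')(x) = Add(Rational(-2, 3), Mul(Rational(1, 3), x)) (Function('v')(x) = Add(Rational(-8, 3), Mul(Rational(1, 3), Add(x, 6))) = Add(Rational(-8, 3), Mul(Rational(1, 3), Add(6, x))) = Add(Rational(-8, 3), Add(2, Mul(Rational(1, 3), x))) = Add(Rational(-2, 3), Mul(Rational(1, 3), x)))
Function('g')(n) = Add(Rational(-110, 3), Mul(Rational(1, 3), n)) (Function('g')(n) = Add(Add(2, Add(Rational(-2, 3), Mul(Rational(1, 3), n))), -38) = Add(Add(Rational(4, 3), Mul(Rational(1, 3), n)), -38) = Add(Rational(-110, 3), Mul(Rational(1, 3), n)))
Add(Add(25891, Function('A')(-95)), Function('g')(Mul(-58, Pow(-27, -1)))) = Add(Add(25891, -95), Add(Rational(-110, 3), Mul(Rational(1, 3), Mul(-58, Pow(-27, -1))))) = Add(25796, Add(Rational(-110, 3), Mul(Rational(1, 3), Mul(-58, Rational(-1, 27))))) = Add(25796, Add(Rational(-110, 3), Mul(Rational(1, 3), Rational(58, 27)))) = Add(25796, Add(Rational(-110, 3), Rational(58, 81))) = Add(25796, Rational(-2912, 81)) = Rational(2086564, 81)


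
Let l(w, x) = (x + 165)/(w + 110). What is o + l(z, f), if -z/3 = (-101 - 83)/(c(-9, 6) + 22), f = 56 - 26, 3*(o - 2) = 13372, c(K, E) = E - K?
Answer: 61854761/13866 ≈ 4460.9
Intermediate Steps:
o = 13378/3 (o = 2 + (⅓)*13372 = 2 + 13372/3 = 13378/3 ≈ 4459.3)
f = 30
z = 552/37 (z = -3*(-101 - 83)/((6 - 1*(-9)) + 22) = -(-552)/((6 + 9) + 22) = -(-552)/(15 + 22) = -(-552)/37 = -3*(-184/37) = 552/37 ≈ 14.919)
l(w, x) = (165 + x)/(110 + w)
o + l(z, f) = 13378/3 + (165 + 30)/(110 + 552/37) = 13378/3 + 195/(4622/37) = 13378/3 + (37/4622)*195 = 13378/3 + 7215/4622 = 61854761/13866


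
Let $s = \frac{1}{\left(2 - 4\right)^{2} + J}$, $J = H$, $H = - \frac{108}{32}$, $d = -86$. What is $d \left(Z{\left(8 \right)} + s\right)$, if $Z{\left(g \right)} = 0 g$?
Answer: $- \frac{688}{5} \approx -137.6$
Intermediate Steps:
$H = - \frac{27}{8}$ ($H = \left(-108\right) \frac{1}{32} = - \frac{27}{8} \approx -3.375$)
$Z{\left(g \right)} = 0$
$J = - \frac{27}{8} \approx -3.375$
$s = \frac{8}{5}$ ($s = \frac{1}{\left(2 - 4\right)^{2} - \frac{27}{8}} = \frac{1}{\left(-2\right)^{2} - \frac{27}{8}} = \frac{1}{4 - \frac{27}{8}} = \frac{1}{\frac{5}{8}} = \frac{8}{5} \approx 1.6$)
$d \left(Z{\left(8 \right)} + s\right) = - 86 \left(0 + \frac{8}{5}\right) = \left(-86\right) \frac{8}{5} = - \frac{688}{5}$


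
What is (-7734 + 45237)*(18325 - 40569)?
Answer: -834216732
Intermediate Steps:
(-7734 + 45237)*(18325 - 40569) = 37503*(-22244) = -834216732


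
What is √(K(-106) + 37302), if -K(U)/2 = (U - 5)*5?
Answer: 6*√1067 ≈ 195.99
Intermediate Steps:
K(U) = 50 - 10*U (K(U) = -2*(U - 5)*5 = -2*(-5 + U)*5 = -2*(-25 + 5*U) = 50 - 10*U)
√(K(-106) + 37302) = √((50 - 10*(-106)) + 37302) = √((50 + 1060) + 37302) = √(1110 + 37302) = √38412 = 6*√1067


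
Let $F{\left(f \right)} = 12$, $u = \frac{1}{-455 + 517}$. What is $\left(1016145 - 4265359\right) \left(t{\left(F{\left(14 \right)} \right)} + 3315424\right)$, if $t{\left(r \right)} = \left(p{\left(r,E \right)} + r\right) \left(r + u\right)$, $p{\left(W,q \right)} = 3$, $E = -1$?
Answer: $- \frac{333966339362041}{31} \approx -1.0773 \cdot 10^{13}$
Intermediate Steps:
$u = \frac{1}{62} \approx 0.016129$
$t{\left(r \right)} = \left(3 + r\right) \left(\frac{1}{62} + r\right)$ ($t{\left(r \right)} = \left(3 + r\right) \left(r + \frac{1}{62}\right) = \left(3 + r\right) \left(\frac{1}{62} + r\right)$)
$\left(1016145 - 4265359\right) \left(t{\left(F{\left(14 \right)} \right)} + 3315424\right) = \left(1016145 - 4265359\right) \left(\left(\frac{3}{62} + 12^{2} + \frac{187}{62} \cdot 12\right) + 3315424\right) = - 3249214 \left(\left(\frac{3}{62} + 144 + \frac{1122}{31}\right) + 3315424\right) = - 3249214 \left(\frac{11175}{62} + 3315424\right) = \left(-3249214\right) \frac{205567463}{62} = - \frac{333966339362041}{31}$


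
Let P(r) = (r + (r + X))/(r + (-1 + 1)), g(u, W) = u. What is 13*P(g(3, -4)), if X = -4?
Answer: 26/3 ≈ 8.6667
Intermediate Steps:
P(r) = (-4 + 2*r)/r (P(r) = (r + (r - 4))/(r + (-1 + 1)) = (r + (-4 + r))/(r + 0) = (-4 + 2*r)/r)
13*P(g(3, -4)) = 13*(2 - 4/3) = 13*(⅔) = 26/3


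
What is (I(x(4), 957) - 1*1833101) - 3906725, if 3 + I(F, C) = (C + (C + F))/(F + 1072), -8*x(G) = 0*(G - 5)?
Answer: -3076547387/536 ≈ -5.7398e+6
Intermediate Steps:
x(G) = 0 (x(G) = -0*(G - 5) = -0*(-5 + G) = -⅛*0 = 0)
I(F, C) = -3 + (F + 2*C)/(1072 + F) (I(F, C) = -3 + (C + (C + F))/(F + 1072) = -3 + (F + 2*C)/(1072 + F))
(I(x(4), 957) - 1*1833101) - 3906725 = (2*(-1608 + 957 - 1*0)/(1072 + 0) - 1*1833101) - 3906725 = (2*(-1608 + 957 + 0)/1072 - 1833101) - 3906725 = (2*(1/1072)*(-651) - 1833101) - 3906725 = (-651/536 - 1833101) - 3906725 = -982542787/536 - 3906725 = -3076547387/536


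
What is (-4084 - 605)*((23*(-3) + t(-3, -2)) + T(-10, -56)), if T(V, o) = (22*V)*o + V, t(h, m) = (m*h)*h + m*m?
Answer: -57332403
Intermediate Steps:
t(h, m) = m**2 + m*h**2 (t(h, m) = (h*m)*h + m**2 = m*h**2 + m**2 = m**2 + m*h**2)
T(V, o) = V + 22*V*o (T(V, o) = 22*V*o + V = V + 22*V*o)
(-4084 - 605)*((23*(-3) + t(-3, -2)) + T(-10, -56)) = (-4084 - 605)*((23*(-3) - 2*(-2 + (-3)**2)) - 10*(1 + 22*(-56))) = -4689*((-69 - 2*(-2 + 9)) - 10*(1 - 1232)) = -4689*((-69 - 2*7) - 10*(-1231)) = -4689*((-69 - 14) + 12310) = -4689*(-83 + 12310) = -4689*12227 = -57332403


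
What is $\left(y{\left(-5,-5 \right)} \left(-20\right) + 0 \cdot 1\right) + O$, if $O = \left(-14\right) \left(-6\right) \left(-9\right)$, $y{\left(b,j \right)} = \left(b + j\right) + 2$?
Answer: $-596$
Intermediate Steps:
$y{\left(b,j \right)} = 2 + b + j$
$O = -756$ ($O = 84 \left(-9\right) = -756$)
$\left(y{\left(-5,-5 \right)} \left(-20\right) + 0 \cdot 1\right) + O = \left(\left(2 - 5 - 5\right) \left(-20\right) + 0 \cdot 1\right) - 756 = \left(\left(-8\right) \left(-20\right) + 0\right) - 756 = \left(160 + 0\right) - 756 = 160 - 756 = -596$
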